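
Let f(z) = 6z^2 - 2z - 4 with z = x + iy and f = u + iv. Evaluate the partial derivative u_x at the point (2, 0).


Step 1: f(z) = 6(x+iy)^2 - 2(x+iy) - 4
Step 2: u = 6(x^2 - y^2) - 2x - 4
Step 3: u_x = 12x - 2
Step 4: At (2, 0): u_x = 24 - 2 = 22

22


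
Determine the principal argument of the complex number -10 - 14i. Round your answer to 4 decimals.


Step 1: z = -10 - 14i
Step 2: arg(z) = atan2(-14, -10)
Step 3: arg(z) = -2.191

-2.191


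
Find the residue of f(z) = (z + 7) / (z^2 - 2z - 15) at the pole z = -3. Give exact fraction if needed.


Step 1: Q(z) = z^2 - 2z - 15 = (z + 3)(z - 5)
Step 2: Q'(z) = 2z - 2
Step 3: Q'(-3) = -8, P(-3) = 4
Step 4: Res = P(-3)/Q'(-3) = 4/(-8) = -1/2

-1/2


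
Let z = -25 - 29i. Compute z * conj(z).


Step 1: conj(z) = -25 + 29i
Step 2: z * conj(z) = (-25)^2 + (-29)^2
Step 3: = 625 + 841 = 1466

1466


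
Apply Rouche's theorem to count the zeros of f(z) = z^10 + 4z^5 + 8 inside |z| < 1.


Step 1: On |z| = 1 the three terms have sizes |z^10| = 1^10 = 1, |4z^5| = 4*1^5 = 4, |8| = 8
Step 2: The dominant term is g(z) = 8; let h(z) = z^10 + 4z^5 so f = g + h
Step 3: On |z| = 1: |g| = 8 and |h| <= 1 + 4 = 5
Step 4: Since 8 > 5, |h| < |g| on |z| = 1, so by Rouche f has the same number of zeros as g inside |z| < 1
Step 5: g(z) = 8 is a nonzero constant with no zeros inside |z| < 1. Answer = 0

0


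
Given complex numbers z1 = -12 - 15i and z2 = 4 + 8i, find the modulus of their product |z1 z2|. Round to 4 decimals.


Step 1: |z1| = sqrt((-12)^2 + (-15)^2) = sqrt(369)
Step 2: |z2| = sqrt(4^2 + 8^2) = sqrt(80)
Step 3: |z1*z2| = |z1|*|z2| = sqrt(369) * sqrt(80) = sqrt(369 * 80) = sqrt(29520)
Step 4: = 171.8139

171.8139


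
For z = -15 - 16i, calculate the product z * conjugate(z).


Step 1: conj(z) = -15 + 16i
Step 2: z * conj(z) = (-15)^2 + (-16)^2
Step 3: = 225 + 256 = 481

481


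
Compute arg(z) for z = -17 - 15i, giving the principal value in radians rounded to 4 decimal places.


Step 1: z = -17 - 15i
Step 2: arg(z) = atan2(-15, -17)
Step 3: arg(z) = -2.4186

-2.4186


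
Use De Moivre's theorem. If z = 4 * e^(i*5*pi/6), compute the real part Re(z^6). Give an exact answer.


Step 1: By De Moivre's theorem, z^6 = 4^6 * e^(i*6*5*pi/6) = 4096 * (cos(5*pi) + i*sin(5*pi))
Step 2: |z|^6 = 4^6 = 4096
Step 3: Reduce the angle mod 2*pi: 5*pi - 4*pi = pi
Step 4: cos(pi) = -1
Step 5: Re(z^6) = 4096 * (-1) = -4096

-4096


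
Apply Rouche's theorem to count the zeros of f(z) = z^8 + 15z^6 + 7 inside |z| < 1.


Step 1: On |z| = 1 the three terms have sizes |z^8| = 1^8 = 1, |15z^6| = 15*1^6 = 15, |7| = 7
Step 2: The dominant term is g(z) = 15z^6; let h(z) = z^8 + 7 so f = g + h
Step 3: On |z| = 1: |g| = 15 and |h| <= 1 + 7 = 8
Step 4: Since 15 > 8, |h| < |g| on |z| = 1, so by Rouche f has the same number of zeros as g inside |z| < 1
Step 5: g(z) = 15z^6 has 6 zeros (at the origin, multiplicity 6) inside |z| < 1. Answer = 6

6


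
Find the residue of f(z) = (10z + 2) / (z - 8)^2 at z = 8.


Step 1: Pole of order 2 at z = 8
Step 2: Res = lim d/dz [(z - 8)^2 * f(z)] as z -> 8
Step 3: (z - 8)^2 * f(z) = 10z + 2
Step 4: d/dz[10z + 2] = 10

10


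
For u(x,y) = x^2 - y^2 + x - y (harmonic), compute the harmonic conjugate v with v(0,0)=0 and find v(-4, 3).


Step 1: v_x = -u_y = 2y + 1
Step 2: v_y = u_x = 2x + 1
Step 3: v = 2xy + x + y + C
Step 4: v(0,0) = 0 => C = 0
Step 5: v(-4, 3) = -25

-25


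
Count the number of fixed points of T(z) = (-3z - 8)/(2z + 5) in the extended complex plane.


Step 1: Fixed points satisfy T(z) = z
Step 2: 2z^2 + 8z + 8 = 0
Step 3: Discriminant = 8^2 - 4*2*8 = 0
Step 4: Number of fixed points = 1

1


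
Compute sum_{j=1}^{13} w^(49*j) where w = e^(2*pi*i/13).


Step 1: The sum sum_{j=1}^{n} w^(k*j) equals n if n | k, else 0.
Step 2: Here n = 13, k = 49
Step 3: Does n divide k? 13 | 49 -> False
Step 4: Sum = 0

0


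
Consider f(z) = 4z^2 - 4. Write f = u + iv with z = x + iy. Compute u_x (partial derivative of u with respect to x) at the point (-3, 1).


Step 1: f(z) = 4(x+iy)^2 - 4
Step 2: u = 4(x^2 - y^2) - 4
Step 3: u_x = 8x + 0
Step 4: At (-3, 1): u_x = -24 + 0 = -24

-24


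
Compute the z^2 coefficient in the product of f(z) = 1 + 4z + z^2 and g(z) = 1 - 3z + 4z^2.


Step 1: z^2 term in f*g comes from: (1)*(4z^2) + (4z)*(-3z) + (z^2)*(1)
Step 2: = 4 - 12 + 1
Step 3: = -7

-7


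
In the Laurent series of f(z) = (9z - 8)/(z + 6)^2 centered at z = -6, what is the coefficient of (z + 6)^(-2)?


Step 1: Write the numerator in powers of (z + 6): 9z - 8 = 9(z + 6) + (9*(-6) - 8) = 9(z + 6) - 62
Step 2: Divide by (z + 6)^2: f(z) = -62(z + 6)^(-2) + 9(z + 6)^(-1)
Step 3: This finite sum is the Laurent series of f about z = -6.
Step 4: Coefficient of (z + 6)^(-2) = 9*(-6) - 8 = -62

-62


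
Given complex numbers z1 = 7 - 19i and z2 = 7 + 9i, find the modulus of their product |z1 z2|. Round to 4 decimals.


Step 1: |z1| = sqrt(7^2 + (-19)^2) = sqrt(410)
Step 2: |z2| = sqrt(7^2 + 9^2) = sqrt(130)
Step 3: |z1*z2| = |z1|*|z2| = sqrt(410) * sqrt(130) = sqrt(410 * 130) = sqrt(53300)
Step 4: = 230.8679

230.8679


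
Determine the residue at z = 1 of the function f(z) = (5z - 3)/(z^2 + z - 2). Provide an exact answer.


Step 1: Q(z) = z^2 + z - 2 = (z - 1)(z + 2)
Step 2: Q'(z) = 2z + 1
Step 3: Q'(1) = 3, P(1) = 2
Step 4: Res = P(1)/Q'(1) = 2/3 = 2/3

2/3


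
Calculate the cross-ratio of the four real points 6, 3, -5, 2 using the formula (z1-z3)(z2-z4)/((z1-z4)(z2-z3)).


Step 1: (z1-z3)(z2-z4) = 11 * 1 = 11
Step 2: (z1-z4)(z2-z3) = 4 * 8 = 32
Step 3: Cross-ratio = 11/32 = 11/32

11/32


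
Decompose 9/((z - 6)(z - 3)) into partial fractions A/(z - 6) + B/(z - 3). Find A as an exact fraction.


Step 1: Multiply both sides by (z - 6) and set z = 6
Step 2: A = 9 / (6 - 3)
Step 3: A = 9 / 3
Step 4: A = 3

3


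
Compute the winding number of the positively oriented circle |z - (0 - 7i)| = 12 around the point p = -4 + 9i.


Step 1: Center c = (0, -7), radius = 12
Step 2: |p - c|^2 = (-4)^2 + 16^2 = 272
Step 3: r^2 = 144
Step 4: |p-c| > r so winding number = 0

0


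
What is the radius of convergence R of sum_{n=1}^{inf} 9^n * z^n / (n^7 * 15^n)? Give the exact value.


Step 1: General term a_n = 9^n / (n^7 * 15^n)
Step 2: By the root test, |a_n|^(1/n) = 9 / (n^(7/n) * 15) -> 9/15 as n -> infinity (since n^(7/n) -> 1)
Step 3: R = 1/lim|a_n|^(1/n) = 15/9 = 5/3

5/3


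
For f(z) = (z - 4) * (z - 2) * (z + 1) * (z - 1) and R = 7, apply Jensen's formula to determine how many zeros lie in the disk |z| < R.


Jensen's formula: (1/2pi)*integral log|f(Re^it)|dt = log|f(0)| + sum_{|a_k|<R} log(R/|a_k|)
Step 1: f(0) = (-4) * (-2) * 1 * (-1) = -8
Step 2: log|f(0)| = log|4| + log|2| + log|-1| + log|1| = 2.0794
Step 3: Zeros inside |z| < 7: 4, 2, -1, 1
Step 4: Jensen sum = log(7/4) + log(7/2) + log(7/1) + log(7/1) = 5.7042
Step 5: n(R) = number of terms in the Jensen sum = count of zeros inside |z| < 7 = 4

4


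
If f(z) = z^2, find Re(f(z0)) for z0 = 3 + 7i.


Step 1: z0 = 3 + 7i
Step 2: z0^2 = 3^2 - 7^2 + 42i
Step 3: real part = 9 - 49 = -40

-40


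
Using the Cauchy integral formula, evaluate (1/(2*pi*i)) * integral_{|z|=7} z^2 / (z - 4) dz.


Step 1: f(z) = z^2, a = 4 is inside |z| = 7
Step 2: By Cauchy integral formula: (1/(2pi*i)) * integral = f(a)
Step 3: f(4) = 4^2 = 16

16


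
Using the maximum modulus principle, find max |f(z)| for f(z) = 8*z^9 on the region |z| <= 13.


Step 1: On |z| = 13, |f(z)| = 8 * |z|^9 = 8 * 13^9
Step 2: By maximum modulus principle, maximum is on boundary.
Step 3: Maximum = 8 * 10604499373 = 84835994984

84835994984


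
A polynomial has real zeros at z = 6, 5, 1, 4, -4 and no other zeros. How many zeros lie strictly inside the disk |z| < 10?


Step 1: Check each root:
  z = 6: |6| = 6 < 10
  z = 5: |5| = 5 < 10
  z = 1: |1| = 1 < 10
  z = 4: |4| = 4 < 10
  z = -4: |-4| = 4 < 10
Step 2: Count = 5

5


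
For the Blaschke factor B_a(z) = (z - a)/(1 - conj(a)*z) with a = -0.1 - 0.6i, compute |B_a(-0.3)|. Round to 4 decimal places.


Step 1: Numerator z0 - a = -0.3 - (-0.1 - 0.6i) = -0.2 + 0.6i
Step 2: Denominator 1 - conj(a)*z0 = 1 - (-0.1 + 0.6i)*(-0.3) = 0.97 + 0.18i
Step 3: |z0 - a|^2 = (-0.2)^2 + 0.6^2 = 0.4; |1 - conj(a)*z0|^2 = 0.97^2 + 0.18^2 = 0.9733
Step 4: |B_a(-0.3)| = sqrt(0.4 / 0.9733) = sqrt(0.410973)
Step 5: = 0.6411

0.6411


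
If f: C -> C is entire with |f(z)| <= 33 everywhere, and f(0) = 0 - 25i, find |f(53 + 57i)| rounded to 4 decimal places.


Step 1: By Liouville's theorem, a bounded entire function is constant.
Step 2: f(z) = f(0) = 0 - 25i for all z.
Step 3: |f(w)| = |0 - 25i| = sqrt(0 + 625)
Step 4: = 25.0

25.0


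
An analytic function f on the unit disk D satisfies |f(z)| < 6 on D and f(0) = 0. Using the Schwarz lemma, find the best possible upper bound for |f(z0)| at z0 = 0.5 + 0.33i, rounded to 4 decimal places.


Step 1: g = f/6 maps D -> D with g(0) = 0, so by the Schwarz lemma |g(z)| <= |z|, i.e. |f(z)| <= 6|z|; this is sharp (f(z) = 6z).
Step 2: |z0|^2 = 0.5^2 + 0.33^2 = 0.3589
Step 3: |z0| = sqrt(0.3589) = 0.599083
Step 4: Best bound = 6 * |z0| = 6 * 0.599083 = 3.5945

3.5945


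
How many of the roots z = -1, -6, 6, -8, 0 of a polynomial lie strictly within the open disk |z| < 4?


Step 1: Check each root:
  z = -1: |-1| = 1 < 4
  z = -6: |-6| = 6 >= 4
  z = 6: |6| = 6 >= 4
  z = -8: |-8| = 8 >= 4
  z = 0: |0| = 0 < 4
Step 2: Count = 2

2


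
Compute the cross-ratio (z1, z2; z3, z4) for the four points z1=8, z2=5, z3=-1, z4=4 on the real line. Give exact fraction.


Step 1: (z1-z3)(z2-z4) = 9 * 1 = 9
Step 2: (z1-z4)(z2-z3) = 4 * 6 = 24
Step 3: Cross-ratio = 9/24 = 3/8

3/8


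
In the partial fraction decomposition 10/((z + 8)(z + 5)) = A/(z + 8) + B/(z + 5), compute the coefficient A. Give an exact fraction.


Step 1: Multiply both sides by (z + 8) and set z = -8
Step 2: A = 10 / (-8 + 5)
Step 3: A = 10 / (-3)
Step 4: A = -10/3

-10/3


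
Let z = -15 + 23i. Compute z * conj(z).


Step 1: conj(z) = -15 - 23i
Step 2: z * conj(z) = (-15)^2 + 23^2
Step 3: = 225 + 529 = 754

754


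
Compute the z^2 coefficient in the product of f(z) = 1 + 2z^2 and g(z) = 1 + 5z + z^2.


Step 1: z^2 term in f*g comes from: (1)*(z^2) + (0)*(5z) + (2z^2)*(1)
Step 2: = 1 + 0 + 2
Step 3: = 3

3


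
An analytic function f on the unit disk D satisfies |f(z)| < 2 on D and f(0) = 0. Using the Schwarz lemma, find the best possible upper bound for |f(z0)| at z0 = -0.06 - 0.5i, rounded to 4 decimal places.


Step 1: g = f/2 maps D -> D with g(0) = 0, so by the Schwarz lemma |g(z)| <= |z|, i.e. |f(z)| <= 2|z|; this is sharp (f(z) = 2z).
Step 2: |z0|^2 = (-0.06)^2 + (-0.5)^2 = 0.2536
Step 3: |z0| = sqrt(0.2536) = 0.503587
Step 4: Best bound = 2 * |z0| = 2 * 0.503587 = 1.0072

1.0072


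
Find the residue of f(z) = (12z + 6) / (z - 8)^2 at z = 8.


Step 1: Pole of order 2 at z = 8
Step 2: Res = lim d/dz [(z - 8)^2 * f(z)] as z -> 8
Step 3: (z - 8)^2 * f(z) = 12z + 6
Step 4: d/dz[12z + 6] = 12

12


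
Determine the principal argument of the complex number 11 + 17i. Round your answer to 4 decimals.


Step 1: z = 11 + 17i
Step 2: arg(z) = atan2(17, 11)
Step 3: arg(z) = 0.9965

0.9965


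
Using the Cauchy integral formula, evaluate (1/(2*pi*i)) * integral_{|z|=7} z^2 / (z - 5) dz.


Step 1: f(z) = z^2, a = 5 is inside |z| = 7
Step 2: By Cauchy integral formula: (1/(2pi*i)) * integral = f(a)
Step 3: f(5) = 5^2 = 25

25


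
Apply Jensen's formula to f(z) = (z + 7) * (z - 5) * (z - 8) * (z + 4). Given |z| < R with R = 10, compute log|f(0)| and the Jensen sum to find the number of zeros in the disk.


Jensen's formula: (1/2pi)*integral log|f(Re^it)|dt = log|f(0)| + sum_{|a_k|<R} log(R/|a_k|)
Step 1: f(0) = 7 * (-5) * (-8) * 4 = 1120
Step 2: log|f(0)| = log|-7| + log|5| + log|8| + log|-4| = 7.0211
Step 3: Zeros inside |z| < 10: -7, 5, 8, -4
Step 4: Jensen sum = log(10/7) + log(10/5) + log(10/8) + log(10/4) = 2.1893
Step 5: n(R) = number of terms in the Jensen sum = count of zeros inside |z| < 10 = 4

4


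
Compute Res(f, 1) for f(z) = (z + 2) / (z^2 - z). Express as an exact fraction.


Step 1: Q(z) = z^2 - z = (z - 1)(z)
Step 2: Q'(z) = 2z - 1
Step 3: Q'(1) = 1, P(1) = 3
Step 4: Res = P(1)/Q'(1) = 3/1 = 3

3


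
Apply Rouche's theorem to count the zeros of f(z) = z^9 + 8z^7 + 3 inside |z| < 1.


Step 1: On |z| = 1 the three terms have sizes |z^9| = 1^9 = 1, |8z^7| = 8*1^7 = 8, |3| = 3
Step 2: The dominant term is g(z) = 8z^7; let h(z) = z^9 + 3 so f = g + h
Step 3: On |z| = 1: |g| = 8 and |h| <= 1 + 3 = 4
Step 4: Since 8 > 4, |h| < |g| on |z| = 1, so by Rouche f has the same number of zeros as g inside |z| < 1
Step 5: g(z) = 8z^7 has 7 zeros (at the origin, multiplicity 7) inside |z| < 1. Answer = 7

7


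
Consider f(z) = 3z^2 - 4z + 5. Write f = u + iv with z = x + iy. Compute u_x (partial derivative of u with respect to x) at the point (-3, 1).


Step 1: f(z) = 3(x+iy)^2 - 4(x+iy) + 5
Step 2: u = 3(x^2 - y^2) - 4x + 5
Step 3: u_x = 6x - 4
Step 4: At (-3, 1): u_x = -18 - 4 = -22

-22


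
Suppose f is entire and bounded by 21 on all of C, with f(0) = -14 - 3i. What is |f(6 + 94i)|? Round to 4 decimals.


Step 1: By Liouville's theorem, a bounded entire function is constant.
Step 2: f(z) = f(0) = -14 - 3i for all z.
Step 3: |f(w)| = |-14 - 3i| = sqrt(196 + 9)
Step 4: = 14.3178

14.3178


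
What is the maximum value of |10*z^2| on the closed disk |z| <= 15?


Step 1: On |z| = 15, |f(z)| = 10 * |z|^2 = 10 * 15^2
Step 2: By maximum modulus principle, maximum is on boundary.
Step 3: Maximum = 10 * 225 = 2250

2250


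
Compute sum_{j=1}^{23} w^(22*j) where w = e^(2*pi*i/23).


Step 1: The sum sum_{j=1}^{n} w^(k*j) equals n if n | k, else 0.
Step 2: Here n = 23, k = 22
Step 3: Does n divide k? 23 | 22 -> False
Step 4: Sum = 0

0


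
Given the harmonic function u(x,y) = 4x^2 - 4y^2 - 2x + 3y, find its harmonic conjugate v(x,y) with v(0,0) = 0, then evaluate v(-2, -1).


Step 1: v_x = -u_y = 8y - 3
Step 2: v_y = u_x = 8x - 2
Step 3: v = 8xy - 3x - 2y + C
Step 4: v(0,0) = 0 => C = 0
Step 5: v(-2, -1) = 24

24


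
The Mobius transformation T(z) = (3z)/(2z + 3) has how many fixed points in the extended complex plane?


Step 1: Fixed points satisfy T(z) = z
Step 2: 2z^2 = 0
Step 3: Discriminant = 0^2 - 4*2*0 = 0
Step 4: Number of fixed points = 1

1


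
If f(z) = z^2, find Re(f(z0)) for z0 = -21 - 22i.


Step 1: z0 = -21 - 22i
Step 2: z0^2 = (-21)^2 - (-22)^2 + 924i
Step 3: real part = 441 - 484 = -43

-43


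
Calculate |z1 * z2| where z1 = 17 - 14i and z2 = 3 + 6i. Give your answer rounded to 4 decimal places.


Step 1: |z1| = sqrt(17^2 + (-14)^2) = sqrt(485)
Step 2: |z2| = sqrt(3^2 + 6^2) = sqrt(45)
Step 3: |z1*z2| = |z1|*|z2| = sqrt(485) * sqrt(45) = sqrt(485 * 45) = sqrt(21825)
Step 4: = 147.7329

147.7329


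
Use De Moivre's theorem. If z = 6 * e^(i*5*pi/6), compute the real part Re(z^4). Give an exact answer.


Step 1: By De Moivre's theorem, z^4 = 6^4 * e^(i*4*5*pi/6) = 1296 * (cos(10*pi/3) + i*sin(10*pi/3))
Step 2: |z|^4 = 6^4 = 1296
Step 3: Reduce the angle mod 2*pi: 10*pi/3 - 2*pi = 4*pi/3
Step 4: cos(4*pi/3) = -1/2
Step 5: Re(z^4) = 1296 * (-1/2) = -648

-648


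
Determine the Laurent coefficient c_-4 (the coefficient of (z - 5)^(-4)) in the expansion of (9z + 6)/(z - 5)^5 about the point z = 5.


Step 1: Write the numerator in powers of (z - 5): 9z + 6 = 9(z - 5) + (9*5 + 6) = 9(z - 5) + 51
Step 2: Divide by (z - 5)^5: f(z) = 51(z - 5)^(-5) + 9(z - 5)^(-4)
Step 3: This finite sum is the Laurent series of f about z = 5.
Step 4: Coefficient of (z - 5)^(-4) = coefficient of (z - 5) in the re-centred numerator = 9

9


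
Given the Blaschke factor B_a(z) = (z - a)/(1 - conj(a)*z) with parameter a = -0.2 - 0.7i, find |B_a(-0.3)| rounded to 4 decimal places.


Step 1: Numerator z0 - a = -0.3 - (-0.2 - 0.7i) = -0.1 + 0.7i
Step 2: Denominator 1 - conj(a)*z0 = 1 - (-0.2 + 0.7i)*(-0.3) = 0.94 + 0.21i
Step 3: |z0 - a|^2 = (-0.1)^2 + 0.7^2 = 0.5; |1 - conj(a)*z0|^2 = 0.94^2 + 0.21^2 = 0.9277
Step 4: |B_a(-0.3)| = sqrt(0.5 / 0.9277) = sqrt(0.538967)
Step 5: = 0.7341

0.7341


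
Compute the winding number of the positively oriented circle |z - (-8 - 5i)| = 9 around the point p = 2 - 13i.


Step 1: Center c = (-8, -5), radius = 9
Step 2: |p - c|^2 = 10^2 + (-8)^2 = 164
Step 3: r^2 = 81
Step 4: |p-c| > r so winding number = 0

0


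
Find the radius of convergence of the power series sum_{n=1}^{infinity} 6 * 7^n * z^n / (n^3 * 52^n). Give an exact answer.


Step 1: General term a_n = 6 * 7^n / (n^3 * 52^n)
Step 2: By the root test, |a_n|^(1/n) = 6^(1/n) * 7 / (n^(3/n) * 52) -> 7/52 as n -> infinity (since 6^(1/n) -> 1 and n^(3/n) -> 1)
Step 3: R = 1/lim|a_n|^(1/n) = 52/7

52/7


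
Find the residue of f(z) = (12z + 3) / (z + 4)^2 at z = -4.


Step 1: Pole of order 2 at z = -4
Step 2: Res = lim d/dz [(z + 4)^2 * f(z)] as z -> -4
Step 3: (z + 4)^2 * f(z) = 12z + 3
Step 4: d/dz[12z + 3] = 12

12


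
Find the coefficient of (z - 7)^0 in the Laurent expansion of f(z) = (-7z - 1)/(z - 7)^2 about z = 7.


Step 1: Write the numerator in powers of (z - 7): -7z - 1 = -7(z - 7) + (-7*7 - 1) = -7(z - 7) - 50
Step 2: Divide by (z - 7)^2: f(z) = -50(z - 7)^(-2) - 7(z - 7)^(-1)
Step 3: This finite sum is the Laurent series of f about z = 7.
Step 4: Only the powers -2 and -1 appear, so the coefficient of (z - 7)^0 = 0

0


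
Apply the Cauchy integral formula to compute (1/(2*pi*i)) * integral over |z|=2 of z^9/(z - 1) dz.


Step 1: f(z) = z^9, a = 1 is inside |z| = 2
Step 2: By Cauchy integral formula: (1/(2pi*i)) * integral = f(a)
Step 3: f(1) = 1^9 = 1

1


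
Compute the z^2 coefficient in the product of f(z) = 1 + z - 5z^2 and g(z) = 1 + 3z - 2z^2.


Step 1: z^2 term in f*g comes from: (1)*(-2z^2) + (z)*(3z) + (-5z^2)*(1)
Step 2: = -2 + 3 - 5
Step 3: = -4

-4


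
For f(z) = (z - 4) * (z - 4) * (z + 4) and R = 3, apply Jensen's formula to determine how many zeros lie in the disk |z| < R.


Jensen's formula: (1/2pi)*integral log|f(Re^it)|dt = log|f(0)| + sum_{|a_k|<R} log(R/|a_k|)
Step 1: f(0) = (-4) * (-4) * 4 = 64
Step 2: log|f(0)| = log|4| + log|4| + log|-4| = 4.1589
Step 3: Zeros inside |z| < 3: none
Step 4: Jensen sum = (empty sum) = 0
Step 5: n(R) = number of terms in the Jensen sum = count of zeros inside |z| < 3 = 0

0


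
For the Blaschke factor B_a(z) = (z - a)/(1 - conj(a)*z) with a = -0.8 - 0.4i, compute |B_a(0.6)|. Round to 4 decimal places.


Step 1: Numerator z0 - a = 0.6 - (-0.8 - 0.4i) = 1.4 + 0.4i
Step 2: Denominator 1 - conj(a)*z0 = 1 - (-0.8 + 0.4i)*0.6 = 1.48 - 0.24i
Step 3: |z0 - a|^2 = 1.4^2 + 0.4^2 = 2.12; |1 - conj(a)*z0|^2 = 1.48^2 + (-0.24)^2 = 2.248
Step 4: |B_a(0.6)| = sqrt(2.12 / 2.248) = sqrt(0.94306)
Step 5: = 0.9711

0.9711


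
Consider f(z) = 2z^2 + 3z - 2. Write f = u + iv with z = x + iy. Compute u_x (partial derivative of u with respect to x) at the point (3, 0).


Step 1: f(z) = 2(x+iy)^2 + 3(x+iy) - 2
Step 2: u = 2(x^2 - y^2) + 3x - 2
Step 3: u_x = 4x + 3
Step 4: At (3, 0): u_x = 12 + 3 = 15

15


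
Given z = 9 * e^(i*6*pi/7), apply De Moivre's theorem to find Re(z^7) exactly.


Step 1: By De Moivre's theorem, z^7 = 9^7 * e^(i*7*6*pi/7) = 4782969 * (cos(6*pi) + i*sin(6*pi))
Step 2: |z|^7 = 9^7 = 4782969
Step 3: Reduce the angle mod 2*pi: 6*pi - 6*pi = 0
Step 4: cos(0) = 1
Step 5: Re(z^7) = 4782969 * 1 = 4782969

4782969


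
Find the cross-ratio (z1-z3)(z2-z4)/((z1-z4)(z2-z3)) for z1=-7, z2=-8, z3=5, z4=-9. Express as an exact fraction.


Step 1: (z1-z3)(z2-z4) = (-12) * 1 = -12
Step 2: (z1-z4)(z2-z3) = 2 * (-13) = -26
Step 3: Cross-ratio = 12/26 = 6/13

6/13


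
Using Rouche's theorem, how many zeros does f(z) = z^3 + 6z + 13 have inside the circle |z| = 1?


Step 1: On |z| = 1 the three terms have sizes |z^3| = 1^3 = 1, |6z| = 6*1 = 6, |13| = 13
Step 2: The dominant term is g(z) = 13; let h(z) = z^3 + 6z so f = g + h
Step 3: On |z| = 1: |g| = 13 and |h| <= 1 + 6 = 7
Step 4: Since 13 > 7, |h| < |g| on |z| = 1, so by Rouche f has the same number of zeros as g inside |z| < 1
Step 5: g(z) = 13 is a nonzero constant with no zeros inside |z| < 1. Answer = 0

0


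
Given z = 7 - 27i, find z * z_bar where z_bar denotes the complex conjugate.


Step 1: conj(z) = 7 + 27i
Step 2: z * conj(z) = 7^2 + (-27)^2
Step 3: = 49 + 729 = 778

778


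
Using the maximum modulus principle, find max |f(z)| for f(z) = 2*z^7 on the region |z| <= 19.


Step 1: On |z| = 19, |f(z)| = 2 * |z|^7 = 2 * 19^7
Step 2: By maximum modulus principle, maximum is on boundary.
Step 3: Maximum = 2 * 893871739 = 1787743478

1787743478


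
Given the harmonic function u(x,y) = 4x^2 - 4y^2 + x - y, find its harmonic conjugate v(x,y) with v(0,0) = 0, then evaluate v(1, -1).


Step 1: v_x = -u_y = 8y + 1
Step 2: v_y = u_x = 8x + 1
Step 3: v = 8xy + x + y + C
Step 4: v(0,0) = 0 => C = 0
Step 5: v(1, -1) = -8

-8


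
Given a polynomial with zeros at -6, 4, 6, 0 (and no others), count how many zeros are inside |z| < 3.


Step 1: Check each root:
  z = -6: |-6| = 6 >= 3
  z = 4: |4| = 4 >= 3
  z = 6: |6| = 6 >= 3
  z = 0: |0| = 0 < 3
Step 2: Count = 1

1


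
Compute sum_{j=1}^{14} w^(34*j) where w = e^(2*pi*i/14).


Step 1: The sum sum_{j=1}^{n} w^(k*j) equals n if n | k, else 0.
Step 2: Here n = 14, k = 34
Step 3: Does n divide k? 14 | 34 -> False
Step 4: Sum = 0

0


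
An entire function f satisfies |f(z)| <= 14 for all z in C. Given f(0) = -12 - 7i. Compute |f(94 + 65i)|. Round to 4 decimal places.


Step 1: By Liouville's theorem, a bounded entire function is constant.
Step 2: f(z) = f(0) = -12 - 7i for all z.
Step 3: |f(w)| = |-12 - 7i| = sqrt(144 + 49)
Step 4: = 13.8924

13.8924


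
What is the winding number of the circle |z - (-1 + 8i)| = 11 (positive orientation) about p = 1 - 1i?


Step 1: Center c = (-1, 8), radius = 11
Step 2: |p - c|^2 = 2^2 + (-9)^2 = 85
Step 3: r^2 = 121
Step 4: |p-c| < r so winding number = 1

1


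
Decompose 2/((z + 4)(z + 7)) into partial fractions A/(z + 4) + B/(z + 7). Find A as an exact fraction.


Step 1: Multiply both sides by (z + 4) and set z = -4
Step 2: A = 2 / (-4 + 7)
Step 3: A = 2 / 3
Step 4: A = 2/3

2/3


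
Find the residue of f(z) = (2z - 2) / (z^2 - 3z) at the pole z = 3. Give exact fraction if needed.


Step 1: Q(z) = z^2 - 3z = (z - 3)(z)
Step 2: Q'(z) = 2z - 3
Step 3: Q'(3) = 3, P(3) = 4
Step 4: Res = P(3)/Q'(3) = 4/3 = 4/3

4/3


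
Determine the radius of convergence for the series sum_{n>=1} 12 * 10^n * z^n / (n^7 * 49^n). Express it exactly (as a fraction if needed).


Step 1: General term a_n = 12 * 10^n / (n^7 * 49^n)
Step 2: By the root test, |a_n|^(1/n) = 12^(1/n) * 10 / (n^(7/n) * 49) -> 10/49 as n -> infinity (since 12^(1/n) -> 1 and n^(7/n) -> 1)
Step 3: R = 1/lim|a_n|^(1/n) = 49/10

49/10


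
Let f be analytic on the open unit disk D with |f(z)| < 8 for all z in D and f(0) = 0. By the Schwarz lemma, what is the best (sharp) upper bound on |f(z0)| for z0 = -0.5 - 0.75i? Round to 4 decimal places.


Step 1: g = f/8 maps D -> D with g(0) = 0, so by the Schwarz lemma |g(z)| <= |z|, i.e. |f(z)| <= 8|z|; this is sharp (f(z) = 8z).
Step 2: |z0|^2 = (-0.5)^2 + (-0.75)^2 = 0.8125
Step 3: |z0| = sqrt(0.8125) = 0.901388
Step 4: Best bound = 8 * |z0| = 8 * 0.901388 = 7.2111

7.2111


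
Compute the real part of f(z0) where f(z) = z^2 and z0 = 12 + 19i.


Step 1: z0 = 12 + 19i
Step 2: z0^2 = 12^2 - 19^2 + 456i
Step 3: real part = 144 - 361 = -217

-217


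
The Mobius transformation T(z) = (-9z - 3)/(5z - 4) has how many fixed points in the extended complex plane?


Step 1: Fixed points satisfy T(z) = z
Step 2: 5z^2 + 5z + 3 = 0
Step 3: Discriminant = 5^2 - 4*5*3 = -35
Step 4: Number of fixed points = 2

2


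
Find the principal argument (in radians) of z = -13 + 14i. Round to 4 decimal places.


Step 1: z = -13 + 14i
Step 2: arg(z) = atan2(14, -13)
Step 3: arg(z) = 2.3192

2.3192


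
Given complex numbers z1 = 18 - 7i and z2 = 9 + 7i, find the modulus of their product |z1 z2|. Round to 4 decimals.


Step 1: |z1| = sqrt(18^2 + (-7)^2) = sqrt(373)
Step 2: |z2| = sqrt(9^2 + 7^2) = sqrt(130)
Step 3: |z1*z2| = |z1|*|z2| = sqrt(373) * sqrt(130) = sqrt(373 * 130) = sqrt(48490)
Step 4: = 220.2045

220.2045


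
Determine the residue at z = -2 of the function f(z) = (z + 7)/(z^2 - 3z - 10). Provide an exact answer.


Step 1: Q(z) = z^2 - 3z - 10 = (z + 2)(z - 5)
Step 2: Q'(z) = 2z - 3
Step 3: Q'(-2) = -7, P(-2) = 5
Step 4: Res = P(-2)/Q'(-2) = 5/(-7) = -5/7

-5/7


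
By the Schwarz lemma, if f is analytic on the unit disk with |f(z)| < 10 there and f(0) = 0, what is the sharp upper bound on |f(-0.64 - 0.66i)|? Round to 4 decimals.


Step 1: g = f/10 maps D -> D with g(0) = 0, so by the Schwarz lemma |g(z)| <= |z|, i.e. |f(z)| <= 10|z|; this is sharp (f(z) = 10z).
Step 2: |z0|^2 = (-0.64)^2 + (-0.66)^2 = 0.8452
Step 3: |z0| = sqrt(0.8452) = 0.919348
Step 4: Best bound = 10 * |z0| = 10 * 0.919348 = 9.1935

9.1935


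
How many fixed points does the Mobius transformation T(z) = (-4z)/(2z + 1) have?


Step 1: Fixed points satisfy T(z) = z
Step 2: 2z^2 + 5z = 0
Step 3: Discriminant = 5^2 - 4*2*0 = 25
Step 4: Number of fixed points = 2

2


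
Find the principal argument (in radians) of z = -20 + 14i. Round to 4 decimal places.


Step 1: z = -20 + 14i
Step 2: arg(z) = atan2(14, -20)
Step 3: arg(z) = 2.5309

2.5309


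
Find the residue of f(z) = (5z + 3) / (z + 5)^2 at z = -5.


Step 1: Pole of order 2 at z = -5
Step 2: Res = lim d/dz [(z + 5)^2 * f(z)] as z -> -5
Step 3: (z + 5)^2 * f(z) = 5z + 3
Step 4: d/dz[5z + 3] = 5

5


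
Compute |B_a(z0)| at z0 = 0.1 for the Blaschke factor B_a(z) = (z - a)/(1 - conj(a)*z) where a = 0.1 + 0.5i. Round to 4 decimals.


Step 1: Numerator z0 - a = 0.1 - (0.1 + 0.5i) = 0 - 0.5i
Step 2: Denominator 1 - conj(a)*z0 = 1 - (0.1 - 0.5i)*0.1 = 0.99 + 0.05i
Step 3: |z0 - a|^2 = 0^2 + (-0.5)^2 = 0.25; |1 - conj(a)*z0|^2 = 0.99^2 + 0.05^2 = 0.9826
Step 4: |B_a(0.1)| = sqrt(0.25 / 0.9826) = sqrt(0.254427)
Step 5: = 0.5044

0.5044


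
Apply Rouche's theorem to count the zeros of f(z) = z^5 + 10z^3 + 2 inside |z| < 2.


Step 1: On |z| = 2 the three terms have sizes |z^5| = 2^5 = 32, |10z^3| = 10*2^3 = 80, |2| = 2
Step 2: The dominant term is g(z) = 10z^3; let h(z) = z^5 + 2 so f = g + h
Step 3: On |z| = 2: |g| = 80 and |h| <= 32 + 2 = 34
Step 4: Since 80 > 34, |h| < |g| on |z| = 2, so by Rouche f has the same number of zeros as g inside |z| < 2
Step 5: g(z) = 10z^3 has 3 zeros (at the origin, multiplicity 3) inside |z| < 2. Answer = 3

3


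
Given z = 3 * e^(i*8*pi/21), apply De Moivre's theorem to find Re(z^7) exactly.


Step 1: By De Moivre's theorem, z^7 = 3^7 * e^(i*7*8*pi/21) = 2187 * (cos(8*pi/3) + i*sin(8*pi/3))
Step 2: |z|^7 = 3^7 = 2187
Step 3: Reduce the angle mod 2*pi: 8*pi/3 - 2*pi = 2*pi/3
Step 4: cos(2*pi/3) = -1/2
Step 5: Re(z^7) = 2187 * (-1/2) = -2187/2

-2187/2


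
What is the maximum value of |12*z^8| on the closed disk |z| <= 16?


Step 1: On |z| = 16, |f(z)| = 12 * |z|^8 = 12 * 16^8
Step 2: By maximum modulus principle, maximum is on boundary.
Step 3: Maximum = 12 * 4294967296 = 51539607552

51539607552


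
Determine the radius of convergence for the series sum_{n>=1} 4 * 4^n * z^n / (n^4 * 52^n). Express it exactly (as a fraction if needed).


Step 1: General term a_n = 4 * 4^n / (n^4 * 52^n)
Step 2: By the root test, |a_n|^(1/n) = 4^(1/n) * 4 / (n^(4/n) * 52) -> 4/52 as n -> infinity (since 4^(1/n) -> 1 and n^(4/n) -> 1)
Step 3: R = 1/lim|a_n|^(1/n) = 52/4 = 13

13


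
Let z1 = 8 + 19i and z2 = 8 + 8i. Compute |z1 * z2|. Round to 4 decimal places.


Step 1: |z1| = sqrt(8^2 + 19^2) = sqrt(425)
Step 2: |z2| = sqrt(8^2 + 8^2) = sqrt(128)
Step 3: |z1*z2| = |z1|*|z2| = sqrt(425) * sqrt(128) = sqrt(425 * 128) = sqrt(54400)
Step 4: = 233.2381

233.2381


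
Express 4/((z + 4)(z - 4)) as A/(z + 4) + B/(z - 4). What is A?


Step 1: Multiply both sides by (z + 4) and set z = -4
Step 2: A = 4 / (-4 - 4)
Step 3: A = 4 / (-8)
Step 4: A = -1/2

-1/2


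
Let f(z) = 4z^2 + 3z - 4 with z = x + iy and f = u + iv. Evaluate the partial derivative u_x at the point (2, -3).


Step 1: f(z) = 4(x+iy)^2 + 3(x+iy) - 4
Step 2: u = 4(x^2 - y^2) + 3x - 4
Step 3: u_x = 8x + 3
Step 4: At (2, -3): u_x = 16 + 3 = 19

19


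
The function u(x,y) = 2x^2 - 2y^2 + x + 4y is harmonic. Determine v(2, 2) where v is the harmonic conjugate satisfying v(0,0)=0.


Step 1: v_x = -u_y = 4y - 4
Step 2: v_y = u_x = 4x + 1
Step 3: v = 4xy - 4x + y + C
Step 4: v(0,0) = 0 => C = 0
Step 5: v(2, 2) = 10

10


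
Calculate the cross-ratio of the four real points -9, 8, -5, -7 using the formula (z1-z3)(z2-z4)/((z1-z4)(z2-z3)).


Step 1: (z1-z3)(z2-z4) = (-4) * 15 = -60
Step 2: (z1-z4)(z2-z3) = (-2) * 13 = -26
Step 3: Cross-ratio = 60/26 = 30/13

30/13


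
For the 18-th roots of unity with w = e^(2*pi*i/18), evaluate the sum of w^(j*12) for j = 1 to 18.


Step 1: The sum sum_{j=1}^{n} w^(k*j) equals n if n | k, else 0.
Step 2: Here n = 18, k = 12
Step 3: Does n divide k? 18 | 12 -> False
Step 4: Sum = 0

0


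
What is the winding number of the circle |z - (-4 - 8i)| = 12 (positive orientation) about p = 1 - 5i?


Step 1: Center c = (-4, -8), radius = 12
Step 2: |p - c|^2 = 5^2 + 3^2 = 34
Step 3: r^2 = 144
Step 4: |p-c| < r so winding number = 1

1


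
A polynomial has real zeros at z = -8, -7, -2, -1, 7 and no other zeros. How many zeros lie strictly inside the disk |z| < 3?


Step 1: Check each root:
  z = -8: |-8| = 8 >= 3
  z = -7: |-7| = 7 >= 3
  z = -2: |-2| = 2 < 3
  z = -1: |-1| = 1 < 3
  z = 7: |7| = 7 >= 3
Step 2: Count = 2

2


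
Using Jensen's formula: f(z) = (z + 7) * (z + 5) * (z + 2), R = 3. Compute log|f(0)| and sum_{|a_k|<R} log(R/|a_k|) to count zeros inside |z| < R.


Jensen's formula: (1/2pi)*integral log|f(Re^it)|dt = log|f(0)| + sum_{|a_k|<R} log(R/|a_k|)
Step 1: f(0) = 7 * 5 * 2 = 70
Step 2: log|f(0)| = log|-7| + log|-5| + log|-2| = 4.2485
Step 3: Zeros inside |z| < 3: -2
Step 4: Jensen sum = log(3/2) = 0.4055
Step 5: n(R) = number of terms in the Jensen sum = count of zeros inside |z| < 3 = 1

1


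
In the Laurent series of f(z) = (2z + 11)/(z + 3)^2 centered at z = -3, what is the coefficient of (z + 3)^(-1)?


Step 1: Write the numerator in powers of (z + 3): 2z + 11 = 2(z + 3) + (2*(-3) + 11) = 2(z + 3) + 5
Step 2: Divide by (z + 3)^2: f(z) = 5(z + 3)^(-2) + 2(z + 3)^(-1)
Step 3: This finite sum is the Laurent series of f about z = -3.
Step 4: Coefficient of (z + 3)^(-1) = coefficient of (z + 3) in the re-centred numerator = 2

2


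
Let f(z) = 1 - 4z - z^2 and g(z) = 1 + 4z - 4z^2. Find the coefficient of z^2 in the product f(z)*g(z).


Step 1: z^2 term in f*g comes from: (1)*(-4z^2) + (-4z)*(4z) + (-z^2)*(1)
Step 2: = -4 - 16 - 1
Step 3: = -21

-21


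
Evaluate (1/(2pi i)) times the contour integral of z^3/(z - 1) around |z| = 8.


Step 1: f(z) = z^3, a = 1 is inside |z| = 8
Step 2: By Cauchy integral formula: (1/(2pi*i)) * integral = f(a)
Step 3: f(1) = 1^3 = 1

1


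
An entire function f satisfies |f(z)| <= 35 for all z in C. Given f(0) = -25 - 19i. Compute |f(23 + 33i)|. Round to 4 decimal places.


Step 1: By Liouville's theorem, a bounded entire function is constant.
Step 2: f(z) = f(0) = -25 - 19i for all z.
Step 3: |f(w)| = |-25 - 19i| = sqrt(625 + 361)
Step 4: = 31.4006

31.4006


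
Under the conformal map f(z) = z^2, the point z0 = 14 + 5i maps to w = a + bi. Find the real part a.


Step 1: z0 = 14 + 5i
Step 2: z0^2 = 14^2 - 5^2 + 140i
Step 3: real part = 196 - 25 = 171

171


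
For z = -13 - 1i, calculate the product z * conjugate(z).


Step 1: conj(z) = -13 + 1i
Step 2: z * conj(z) = (-13)^2 + (-1)^2
Step 3: = 169 + 1 = 170

170


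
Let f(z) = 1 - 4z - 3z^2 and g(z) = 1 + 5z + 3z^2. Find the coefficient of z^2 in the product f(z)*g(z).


Step 1: z^2 term in f*g comes from: (1)*(3z^2) + (-4z)*(5z) + (-3z^2)*(1)
Step 2: = 3 - 20 - 3
Step 3: = -20

-20


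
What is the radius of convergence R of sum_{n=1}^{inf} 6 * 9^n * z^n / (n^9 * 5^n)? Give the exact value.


Step 1: General term a_n = 6 * 9^n / (n^9 * 5^n)
Step 2: By the root test, |a_n|^(1/n) = 6^(1/n) * 9 / (n^(9/n) * 5) -> 9/5 as n -> infinity (since 6^(1/n) -> 1 and n^(9/n) -> 1)
Step 3: R = 1/lim|a_n|^(1/n) = 5/9

5/9


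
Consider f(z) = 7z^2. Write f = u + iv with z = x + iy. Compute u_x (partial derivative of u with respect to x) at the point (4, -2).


Step 1: f(z) = 7(x+iy)^2 + 0
Step 2: u = 7(x^2 - y^2) + 0
Step 3: u_x = 14x + 0
Step 4: At (4, -2): u_x = 56 + 0 = 56

56


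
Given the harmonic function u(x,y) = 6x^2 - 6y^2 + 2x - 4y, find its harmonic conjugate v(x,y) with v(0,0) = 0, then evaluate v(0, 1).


Step 1: v_x = -u_y = 12y + 4
Step 2: v_y = u_x = 12x + 2
Step 3: v = 12xy + 4x + 2y + C
Step 4: v(0,0) = 0 => C = 0
Step 5: v(0, 1) = 2

2


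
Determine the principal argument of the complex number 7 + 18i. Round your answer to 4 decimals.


Step 1: z = 7 + 18i
Step 2: arg(z) = atan2(18, 7)
Step 3: arg(z) = 1.1999

1.1999


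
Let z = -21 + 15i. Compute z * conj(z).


Step 1: conj(z) = -21 - 15i
Step 2: z * conj(z) = (-21)^2 + 15^2
Step 3: = 441 + 225 = 666

666


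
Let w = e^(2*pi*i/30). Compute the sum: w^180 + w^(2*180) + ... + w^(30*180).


Step 1: The sum sum_{j=1}^{n} w^(k*j) equals n if n | k, else 0.
Step 2: Here n = 30, k = 180
Step 3: Does n divide k? 30 | 180 -> True
Step 4: Sum = 30

30


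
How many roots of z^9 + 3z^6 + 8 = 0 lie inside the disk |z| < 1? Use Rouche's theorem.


Step 1: On |z| = 1 the three terms have sizes |z^9| = 1^9 = 1, |3z^6| = 3*1^6 = 3, |8| = 8
Step 2: The dominant term is g(z) = 8; let h(z) = z^9 + 3z^6 so f = g + h
Step 3: On |z| = 1: |g| = 8 and |h| <= 1 + 3 = 4
Step 4: Since 8 > 4, |h| < |g| on |z| = 1, so by Rouche f has the same number of zeros as g inside |z| < 1
Step 5: g(z) = 8 is a nonzero constant with no zeros inside |z| < 1. Answer = 0

0


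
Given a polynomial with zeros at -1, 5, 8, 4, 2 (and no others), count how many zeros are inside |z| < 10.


Step 1: Check each root:
  z = -1: |-1| = 1 < 10
  z = 5: |5| = 5 < 10
  z = 8: |8| = 8 < 10
  z = 4: |4| = 4 < 10
  z = 2: |2| = 2 < 10
Step 2: Count = 5

5


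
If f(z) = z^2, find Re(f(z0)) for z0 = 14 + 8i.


Step 1: z0 = 14 + 8i
Step 2: z0^2 = 14^2 - 8^2 + 224i
Step 3: real part = 196 - 64 = 132

132


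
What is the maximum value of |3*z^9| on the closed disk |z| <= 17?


Step 1: On |z| = 17, |f(z)| = 3 * |z|^9 = 3 * 17^9
Step 2: By maximum modulus principle, maximum is on boundary.
Step 3: Maximum = 3 * 118587876497 = 355763629491

355763629491


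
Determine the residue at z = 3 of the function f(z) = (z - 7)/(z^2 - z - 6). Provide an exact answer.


Step 1: Q(z) = z^2 - z - 6 = (z - 3)(z + 2)
Step 2: Q'(z) = 2z - 1
Step 3: Q'(3) = 5, P(3) = -4
Step 4: Res = P(3)/Q'(3) = -4/5 = -4/5

-4/5


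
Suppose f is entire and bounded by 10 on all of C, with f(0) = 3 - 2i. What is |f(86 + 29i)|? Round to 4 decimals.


Step 1: By Liouville's theorem, a bounded entire function is constant.
Step 2: f(z) = f(0) = 3 - 2i for all z.
Step 3: |f(w)| = |3 - 2i| = sqrt(9 + 4)
Step 4: = 3.6056

3.6056


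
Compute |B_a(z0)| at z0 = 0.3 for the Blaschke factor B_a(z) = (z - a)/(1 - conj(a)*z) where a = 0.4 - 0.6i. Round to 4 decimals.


Step 1: Numerator z0 - a = 0.3 - (0.4 - 0.6i) = -0.1 + 0.6i
Step 2: Denominator 1 - conj(a)*z0 = 1 - (0.4 + 0.6i)*0.3 = 0.88 - 0.18i
Step 3: |z0 - a|^2 = (-0.1)^2 + 0.6^2 = 0.37; |1 - conj(a)*z0|^2 = 0.88^2 + (-0.18)^2 = 0.8068
Step 4: |B_a(0.3)| = sqrt(0.37 / 0.8068) = sqrt(0.458602)
Step 5: = 0.6772

0.6772


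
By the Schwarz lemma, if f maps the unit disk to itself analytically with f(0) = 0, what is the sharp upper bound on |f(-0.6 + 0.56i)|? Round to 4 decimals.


Step 1: Schwarz lemma: if f: D -> D is analytic with f(0) = 0, then |f(z)| <= |z| for all z in D, and this is sharp (f(z) = z).
Step 2: |z0|^2 = (-0.6)^2 + 0.56^2 = 0.6736
Step 3: |z0| = sqrt(0.6736) = 0.820731
Step 4: Best bound = |z0| = 0.8207

0.8207


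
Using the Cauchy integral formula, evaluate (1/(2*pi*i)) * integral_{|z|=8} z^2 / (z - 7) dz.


Step 1: f(z) = z^2, a = 7 is inside |z| = 8
Step 2: By Cauchy integral formula: (1/(2pi*i)) * integral = f(a)
Step 3: f(7) = 7^2 = 49

49


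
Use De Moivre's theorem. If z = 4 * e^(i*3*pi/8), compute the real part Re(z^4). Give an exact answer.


Step 1: By De Moivre's theorem, z^4 = 4^4 * e^(i*4*3*pi/8) = 256 * (cos(3*pi/2) + i*sin(3*pi/2))
Step 2: |z|^4 = 4^4 = 256
Step 3: The angle 3*pi/2 already lies in [0, 2*pi)
Step 4: cos(3*pi/2) = 0
Step 5: Re(z^4) = 256 * 0 = 0

0


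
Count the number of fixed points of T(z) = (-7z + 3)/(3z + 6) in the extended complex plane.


Step 1: Fixed points satisfy T(z) = z
Step 2: 3z^2 + 13z - 3 = 0
Step 3: Discriminant = 13^2 - 4*3*(-3) = 205
Step 4: Number of fixed points = 2

2


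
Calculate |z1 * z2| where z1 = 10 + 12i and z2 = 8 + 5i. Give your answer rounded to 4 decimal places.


Step 1: |z1| = sqrt(10^2 + 12^2) = sqrt(244)
Step 2: |z2| = sqrt(8^2 + 5^2) = sqrt(89)
Step 3: |z1*z2| = |z1|*|z2| = sqrt(244) * sqrt(89) = sqrt(244 * 89) = sqrt(21716)
Step 4: = 147.3635

147.3635


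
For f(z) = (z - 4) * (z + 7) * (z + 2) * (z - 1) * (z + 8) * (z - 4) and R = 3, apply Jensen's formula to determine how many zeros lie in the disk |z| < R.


Jensen's formula: (1/2pi)*integral log|f(Re^it)|dt = log|f(0)| + sum_{|a_k|<R} log(R/|a_k|)
Step 1: f(0) = (-4) * 7 * 2 * (-1) * 8 * (-4) = -1792
Step 2: log|f(0)| = log|4| + log|-7| + log|-2| + log|1| + log|-8| + log|4| = 7.4911
Step 3: Zeros inside |z| < 3: -2, 1
Step 4: Jensen sum = log(3/2) + log(3/1) = 1.5041
Step 5: n(R) = number of terms in the Jensen sum = count of zeros inside |z| < 3 = 2

2


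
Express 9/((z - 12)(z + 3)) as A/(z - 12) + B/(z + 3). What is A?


Step 1: Multiply both sides by (z - 12) and set z = 12
Step 2: A = 9 / (12 + 3)
Step 3: A = 9 / 15
Step 4: A = 3/5

3/5


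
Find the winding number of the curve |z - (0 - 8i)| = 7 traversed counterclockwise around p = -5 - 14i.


Step 1: Center c = (0, -8), radius = 7
Step 2: |p - c|^2 = (-5)^2 + (-6)^2 = 61
Step 3: r^2 = 49
Step 4: |p-c| > r so winding number = 0

0


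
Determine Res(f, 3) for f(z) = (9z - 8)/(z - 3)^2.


Step 1: Pole of order 2 at z = 3
Step 2: Res = lim d/dz [(z - 3)^2 * f(z)] as z -> 3
Step 3: (z - 3)^2 * f(z) = 9z - 8
Step 4: d/dz[9z - 8] = 9

9


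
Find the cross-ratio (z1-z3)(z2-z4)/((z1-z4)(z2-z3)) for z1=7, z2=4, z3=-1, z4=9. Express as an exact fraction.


Step 1: (z1-z3)(z2-z4) = 8 * (-5) = -40
Step 2: (z1-z4)(z2-z3) = (-2) * 5 = -10
Step 3: Cross-ratio = 40/10 = 4

4


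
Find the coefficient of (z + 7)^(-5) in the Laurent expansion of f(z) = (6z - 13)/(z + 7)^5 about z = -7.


Step 1: Write the numerator in powers of (z + 7): 6z - 13 = 6(z + 7) + (6*(-7) - 13) = 6(z + 7) - 55
Step 2: Divide by (z + 7)^5: f(z) = -55(z + 7)^(-5) + 6(z + 7)^(-4)
Step 3: This finite sum is the Laurent series of f about z = -7.
Step 4: Coefficient of (z + 7)^(-5) = 6*(-7) - 13 = -55

-55


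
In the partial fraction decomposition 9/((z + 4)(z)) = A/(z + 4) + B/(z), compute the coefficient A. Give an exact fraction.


Step 1: Multiply both sides by (z + 4) and set z = -4
Step 2: A = 9 / (-4 - 0)
Step 3: A = 9 / (-4)
Step 4: A = -9/4

-9/4


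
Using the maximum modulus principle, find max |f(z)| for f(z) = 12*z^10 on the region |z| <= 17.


Step 1: On |z| = 17, |f(z)| = 12 * |z|^10 = 12 * 17^10
Step 2: By maximum modulus principle, maximum is on boundary.
Step 3: Maximum = 12 * 2015993900449 = 24191926805388

24191926805388


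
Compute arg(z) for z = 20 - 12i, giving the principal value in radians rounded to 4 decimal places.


Step 1: z = 20 - 12i
Step 2: arg(z) = atan2(-12, 20)
Step 3: arg(z) = -0.5404

-0.5404
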